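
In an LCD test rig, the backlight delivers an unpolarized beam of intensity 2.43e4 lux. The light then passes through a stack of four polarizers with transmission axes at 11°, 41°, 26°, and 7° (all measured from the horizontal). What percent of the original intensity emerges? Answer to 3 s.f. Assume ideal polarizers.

≈ 31.3%

Unpolarized light through the first polarizer → I₁ = 2.43e4 lux/2 = 1.215e+04 lux, polarized at 11°.
I₂ = I₁ · cos²(30°) = 1.215e+04 · 0.75 = 9113 lux.
I₃ = I₂ · cos²(15°) = 9113 · 0.933 = 8502 lux.
I₄ = I₃ · cos²(19°) = 8502 · 0.894 = 7601 lux.
That is 31.28% of the incident intensity.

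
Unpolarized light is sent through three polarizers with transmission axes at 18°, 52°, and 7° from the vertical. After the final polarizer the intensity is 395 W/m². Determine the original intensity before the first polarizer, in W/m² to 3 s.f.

Unpolarized light through the first polarizer → I₁ = ½ I₀, now polarized at 18°.
I₂ = I₁ cos²(52° − 18°) = 0.5 I₀ · cos²(34°) = 0.3437 I₀.
I₃ = I₂ cos²(7° − 52°) = 0.3437 I₀ · cos²(45°) = 0.1718 I₀.
So 395 W/m² = 0.1718 I₀, giving I₀ = 395/0.1718 = 2299 W/m².

I₀ ≈ 2300 W/m²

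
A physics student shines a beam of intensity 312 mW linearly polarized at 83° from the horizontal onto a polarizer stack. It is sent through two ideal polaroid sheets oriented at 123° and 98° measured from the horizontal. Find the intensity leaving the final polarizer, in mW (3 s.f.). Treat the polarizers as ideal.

I ≈ 150 mW

By Malus's law, I₁ = 312 mW · cos²(40°) = 183.1 mW.
I₂ = I₁ · cos²(25°) = 183.1 · 0.8214 = 150.4 mW.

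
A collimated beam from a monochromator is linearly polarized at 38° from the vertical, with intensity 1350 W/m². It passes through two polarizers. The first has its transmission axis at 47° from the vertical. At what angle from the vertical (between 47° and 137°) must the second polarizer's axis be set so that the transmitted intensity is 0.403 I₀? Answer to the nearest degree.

I₁ = I₀ cos²(47° − 38°) = I₀ cos²(9°) = 0.9755 I₀.
Need I₂/I₀ = 0.403, so cos²(θ − 47°) = 0.403 / 0.9755 = 0.4131.
θ − 47° = arccos(√0.4131) = 50.0°, giving θ ≈ 47 + 50.0 = 97.0°.

θ ≈ 97°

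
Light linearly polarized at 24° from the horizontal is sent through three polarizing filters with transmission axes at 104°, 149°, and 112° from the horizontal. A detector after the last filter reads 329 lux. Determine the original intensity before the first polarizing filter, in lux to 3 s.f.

I₁ = I₀ cos²(104° − 24°) = I₀ cos²(80°) = 0.03015 I₀.
I₂ = I₁ cos²(149° − 104°) = 0.03015 I₀ · cos²(45°) = 0.01508 I₀.
I₃ = I₂ cos²(112° − 149°) = 0.01508 I₀ · cos²(37°) = 0.009616 I₀.
So 329 lux = 0.009616 I₀, giving I₀ = 329/0.009616 = 3.421e+04 lux.

I₀ ≈ 3.42e4 lux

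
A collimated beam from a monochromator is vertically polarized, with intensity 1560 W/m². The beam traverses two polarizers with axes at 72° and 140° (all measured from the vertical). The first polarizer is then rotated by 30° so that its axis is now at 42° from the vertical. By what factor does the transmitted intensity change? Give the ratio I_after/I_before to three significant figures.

Before rotation:
I₁ = I₀ cos²(72° − 0°) = I₀ cos²(72°) = 0.09549 I₀.
I₂ = I₁ cos²(140° − 72°) = 0.09549 I₀ · cos²(68°) = 0.0134 I₀.
After rotation:
I₁ = I₀ cos²(42° − 0°) = I₀ cos²(42°) = 0.5523 I₀.
Angle between axes 1 and 2: 82°. I₂ = 0.5523 I₀ · cos²(82°) = 0.0107 I₀.
Ratio = 0.0107 / 0.0134 = 0.7983.

I_new/I_old ≈ 0.798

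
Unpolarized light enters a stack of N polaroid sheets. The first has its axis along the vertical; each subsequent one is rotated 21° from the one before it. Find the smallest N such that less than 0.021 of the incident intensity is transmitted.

First polarizer halves the unpolarized light: factor 1/2.
Each further stage multiplies by cos²(21°) = 0.8716.
After N polarizers: T = 0.5·0.8716^(N−1). Require T < 0.021 ⇒ N−1 > ln(0.021/0.5)/ln(0.8716) = 23.06, so N−1 ≥ 24 and N = 25.
Check: N=25 gives T = 0.01846 < 0.021; N=24 gives T = 0.02118.

N = 25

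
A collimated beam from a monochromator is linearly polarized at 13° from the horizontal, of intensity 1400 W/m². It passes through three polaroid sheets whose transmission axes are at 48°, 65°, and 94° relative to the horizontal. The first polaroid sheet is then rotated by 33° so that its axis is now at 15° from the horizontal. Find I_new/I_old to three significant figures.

Before rotation:
I₁ = I₀ cos²(48° − 13°) = I₀ cos²(35°) = 0.671 I₀.
I₂ = I₁ cos²(65° − 48°) = 0.671 I₀ · cos²(17°) = 0.6137 I₀.
I₃ = I₂ cos²(94° − 65°) = 0.6137 I₀ · cos²(29°) = 0.4694 I₀.
After rotation:
I₁ = I₀ cos²(15° − 13°) = I₀ cos²(2°) = 0.9988 I₀.
I₂ = I₁ cos²(65° − 15°) = 0.9988 I₀ · cos²(50°) = 0.4127 I₀.
I₃ = I₂ cos²(94° − 65°) = 0.4127 I₀ · cos²(29°) = 0.3157 I₀.
Ratio = 0.3157 / 0.4694 = 0.6725.

I_new/I_old ≈ 0.672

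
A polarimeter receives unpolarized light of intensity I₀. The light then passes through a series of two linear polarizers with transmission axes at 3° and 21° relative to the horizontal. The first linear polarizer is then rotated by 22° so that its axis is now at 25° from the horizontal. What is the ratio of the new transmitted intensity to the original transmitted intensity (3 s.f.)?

I_new/I_old ≈ 1.10

Before rotation:
Unpolarized light through the first polarizer → I₁ = ½ I₀, now polarized at 3°.
I₂ = I₁ cos²(21° − 3°) = 0.5 I₀ · cos²(18°) = 0.4523 I₀.
After rotation:
Unpolarized light through the first polarizer → I₁ = ½ I₀, now polarized at 25°.
I₂ = I₁ cos²(21° − 25°) = 0.5 I₀ · cos²(4°) = 0.4976 I₀.
Ratio = 0.4976 / 0.4523 = 1.1.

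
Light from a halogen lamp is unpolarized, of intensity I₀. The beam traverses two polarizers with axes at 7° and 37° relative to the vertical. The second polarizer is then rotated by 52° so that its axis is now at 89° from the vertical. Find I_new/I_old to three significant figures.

Before rotation:
Unpolarized light through the first polarizer → I₁ = ½ I₀, now polarized at 7°.
I₂ = I₁ cos²(37° − 7°) = 0.5 I₀ · cos²(30°) = 0.375 I₀.
After rotation:
Unpolarized light through the first polarizer → I₁ = ½ I₀, now polarized at 7°.
I₂ = I₁ cos²(89° − 7°) = 0.5 I₀ · cos²(82°) = 0.009685 I₀.
Ratio = 0.009685 / 0.375 = 0.02583.

I_new/I_old ≈ 0.0258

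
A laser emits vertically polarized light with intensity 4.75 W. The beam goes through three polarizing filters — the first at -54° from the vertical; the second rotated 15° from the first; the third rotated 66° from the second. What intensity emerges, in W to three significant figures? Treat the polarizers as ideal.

I ≈ 0.253 W

I₁ = 4.75 W · cos²(54°) = 1.641 W.
I₂ = I₁ · cos²(15°) = 1.641 · 0.933 = 1.531 W.
I₃ = I₂ · cos²(66°) = 1.531 · 0.1654 = 0.2533 W.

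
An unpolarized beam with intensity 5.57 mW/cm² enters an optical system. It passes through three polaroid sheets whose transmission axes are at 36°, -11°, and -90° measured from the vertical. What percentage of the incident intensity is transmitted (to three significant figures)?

Unpolarized light through the first polarizer → I₁ = 5.57 mW/cm²/2 = 2.785 mW/cm², polarized at 36°.
I₂ = I₁ · cos²(47°) = 2.785 · 0.4651 = 1.295 mW/cm².
I₃ = I₂ · cos²(79°) = 1.295 · 0.03641 = 0.04716 mW/cm².
That is 0.8467% of the incident intensity.

≈ 0.847%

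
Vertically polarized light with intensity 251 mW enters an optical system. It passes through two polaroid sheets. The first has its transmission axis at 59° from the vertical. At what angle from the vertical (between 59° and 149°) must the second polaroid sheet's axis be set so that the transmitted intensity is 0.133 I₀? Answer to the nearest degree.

I₁ = I₀ cos²(59° − 0°) = I₀ cos²(59°) = 0.2653 I₀.
Need I₂/I₀ = 0.133, so cos²(θ − 59°) = 0.133 / 0.2653 = 0.5014.
θ − 59° = arccos(√0.5014) = 44.9°, giving θ ≈ 59 + 44.9 = 103.9°.

θ ≈ 104°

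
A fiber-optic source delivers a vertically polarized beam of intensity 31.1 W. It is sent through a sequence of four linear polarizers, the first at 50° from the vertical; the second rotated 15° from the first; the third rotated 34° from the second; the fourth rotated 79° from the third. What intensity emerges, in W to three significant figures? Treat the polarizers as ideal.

I ≈ 0.300 W

By Malus's law, I₁ = 31.1 W · cos²(50°) = 12.85 W.
I₂ = I₁ · cos²(15°) = 12.85 · 0.933 = 11.99 W.
I₃ = I₂ · cos²(34°) = 11.99 · 0.6873 = 8.24 W.
I₄ = I₃ · cos²(79°) = 8.24 · 0.03641 = 0.3 W.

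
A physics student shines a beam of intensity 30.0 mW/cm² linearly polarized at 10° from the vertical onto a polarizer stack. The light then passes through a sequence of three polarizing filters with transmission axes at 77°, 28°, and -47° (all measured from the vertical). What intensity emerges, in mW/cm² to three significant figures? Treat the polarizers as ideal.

I ≈ 0.132 mW/cm²

I₁ = 30.0 mW/cm² · cos²(67°) = 4.58 mW/cm².
I₂ = I₁ · cos²(49°) = 4.58 · 0.4304 = 1.971 mW/cm².
I₃ = I₂ · cos²(75°) = 1.971 · 0.06699 = 0.1321 mW/cm².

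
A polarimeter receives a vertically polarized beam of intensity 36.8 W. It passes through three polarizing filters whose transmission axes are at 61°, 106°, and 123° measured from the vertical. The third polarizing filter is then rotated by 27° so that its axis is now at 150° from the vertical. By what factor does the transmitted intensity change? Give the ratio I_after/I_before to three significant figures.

Before rotation:
By Malus's law, I₁ = I₀ cos²(61° − 0°) = I₀ cos²(61°) = 0.235 I₀.
I₂ = I₁ cos²(106° − 61°) = 0.235 I₀ · cos²(45°) = 0.1175 I₀.
I₃ = I₂ cos²(123° − 106°) = 0.1175 I₀ · cos²(17°) = 0.1075 I₀.
After rotation:
I₁ = I₀ cos²(61° − 0°) = I₀ cos²(61°) = 0.235 I₀.
I₂ = I₁ cos²(106° − 61°) = 0.235 I₀ · cos²(45°) = 0.1175 I₀.
I₃ = I₂ cos²(150° − 106°) = 0.1175 I₀ · cos²(44°) = 0.06081 I₀.
Ratio = 0.06081 / 0.1075 = 0.5658.

I_new/I_old ≈ 0.566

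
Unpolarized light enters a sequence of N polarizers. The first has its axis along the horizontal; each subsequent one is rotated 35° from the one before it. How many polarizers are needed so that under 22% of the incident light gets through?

First polarizer halves the unpolarized light: factor 1/2.
Each further stage multiplies by cos²(35°) = 0.671.
After N polarizers: T = 0.5·0.671^(N−1). Require T < 0.22 ⇒ N−1 > ln(0.22/0.5)/ln(0.671) = 2.06, so N−1 ≥ 3 and N = 4.
Check: N=4 gives T = 0.1511 < 0.22; N=3 gives T = 0.2251.

N = 4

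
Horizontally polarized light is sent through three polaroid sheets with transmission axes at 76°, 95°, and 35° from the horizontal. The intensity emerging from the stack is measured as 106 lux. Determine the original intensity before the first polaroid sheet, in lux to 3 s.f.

I₁ = I₀ cos²(76° − 0°) = I₀ cos²(76°) = 0.05853 I₀.
I₂ = I₁ cos²(95° − 76°) = 0.05853 I₀ · cos²(19°) = 0.05232 I₀.
I₃ = I₂ cos²(35° − 95°) = 0.05232 I₀ · cos²(60°) = 0.01308 I₀.
So 106 lux = 0.01308 I₀, giving I₀ = 106/0.01308 = 8104 lux.

I₀ ≈ 8100 lux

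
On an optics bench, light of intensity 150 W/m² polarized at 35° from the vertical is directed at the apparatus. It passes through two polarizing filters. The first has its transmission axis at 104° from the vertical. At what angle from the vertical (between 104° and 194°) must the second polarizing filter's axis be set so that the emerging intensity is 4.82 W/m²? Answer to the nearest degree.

By Malus's law, I₁ = I₀ cos²(104° − 35°) = I₀ cos²(69°) = 0.1284 I₀.
Target fraction: 4.82 / 150 W/m² = 0.03213 of I₀.
Need I₂/I₀ = 0.03213, so cos²(θ − 104°) = 0.03213 / 0.1284 = 0.2502.
θ − 104° = arccos(√0.2502) = 60.0°, giving θ ≈ 104 + 60.0 = 164.0°.

θ ≈ 164°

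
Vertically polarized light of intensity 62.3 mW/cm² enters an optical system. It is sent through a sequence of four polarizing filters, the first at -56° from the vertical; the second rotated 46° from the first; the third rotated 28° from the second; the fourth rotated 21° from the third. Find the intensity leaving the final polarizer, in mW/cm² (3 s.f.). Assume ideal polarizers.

I ≈ 6.39 mW/cm²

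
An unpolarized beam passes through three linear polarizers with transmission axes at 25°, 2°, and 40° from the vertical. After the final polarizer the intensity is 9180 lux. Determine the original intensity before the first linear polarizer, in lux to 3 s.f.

I₀ ≈ 3.49e4 lux

Unpolarized light through the first polarizer → I₁ = ½ I₀, now polarized at 25°.
I₂ = I₁ cos²(2° − 25°) = 0.5 I₀ · cos²(23°) = 0.4237 I₀.
I₃ = I₂ cos²(40° − 2°) = 0.4237 I₀ · cos²(38°) = 0.2631 I₀.
So 9180 lux = 0.2631 I₀, giving I₀ = 9180/0.2631 = 3.489e+04 lux.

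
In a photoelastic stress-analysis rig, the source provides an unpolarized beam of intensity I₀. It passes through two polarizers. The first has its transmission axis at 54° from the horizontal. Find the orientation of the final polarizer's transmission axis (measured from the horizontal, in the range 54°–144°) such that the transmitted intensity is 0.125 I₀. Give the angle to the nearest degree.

θ ≈ 114°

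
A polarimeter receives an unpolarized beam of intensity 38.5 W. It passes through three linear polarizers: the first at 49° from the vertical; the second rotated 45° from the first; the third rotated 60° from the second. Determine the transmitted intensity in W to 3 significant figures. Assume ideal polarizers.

I ≈ 2.41 W

Unpolarized light through the first polarizer → I₁ = 38.5 W/2 = 19.25 W, polarized at 49°.
I₂ = I₁ · cos²(45°) = 19.25 · 0.5 = 9.625 W.
I₃ = I₂ · cos²(60°) = 9.625 · 0.25 = 2.406 W.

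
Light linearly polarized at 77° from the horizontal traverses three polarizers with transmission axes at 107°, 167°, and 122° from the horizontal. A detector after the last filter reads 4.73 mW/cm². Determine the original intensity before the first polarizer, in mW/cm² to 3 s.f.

I₀ ≈ 50.5 mW/cm²

I₁ = I₀ cos²(107° − 77°) = I₀ cos²(30°) = 0.75 I₀.
I₂ = I₁ cos²(167° − 107°) = 0.75 I₀ · cos²(60°) = 0.1875 I₀.
I₃ = I₂ cos²(122° − 167°) = 0.1875 I₀ · cos²(45°) = 0.09375 I₀.
So 4.73 mW/cm² = 0.09375 I₀, giving I₀ = 4.73/0.09375 = 50.45 mW/cm².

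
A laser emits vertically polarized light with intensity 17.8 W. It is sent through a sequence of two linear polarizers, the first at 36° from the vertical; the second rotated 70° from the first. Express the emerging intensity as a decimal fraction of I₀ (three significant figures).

I₁ = 17.8 W · cos²(36°) = 11.65 W.
I₂ = I₁ · cos²(70°) = 11.65 · 0.117 = 1.363 W.
Transmitted fraction = 0.07656.

I/I₀ ≈ 0.0766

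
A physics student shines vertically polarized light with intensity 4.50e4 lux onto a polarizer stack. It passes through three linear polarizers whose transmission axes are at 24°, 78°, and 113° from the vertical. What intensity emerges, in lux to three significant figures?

I ≈ 8710 lux

I₁ = 4.50e4 lux · cos²(24°) = 3.756e+04 lux.
I₂ = I₁ · cos²(54°) = 3.756e+04 · 0.3455 = 1.298e+04 lux.
I₃ = I₂ · cos²(35°) = 1.298e+04 · 0.671 = 8706 lux.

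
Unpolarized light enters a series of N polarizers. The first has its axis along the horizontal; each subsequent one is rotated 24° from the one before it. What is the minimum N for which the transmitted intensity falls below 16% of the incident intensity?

N = 8

First polarizer halves the unpolarized light: factor 1/2.
Each further stage multiplies by cos²(24°) = 0.8346.
After N polarizers: T = 0.5·0.8346^(N−1). Require T < 0.16 ⇒ N−1 > ln(0.16/0.5)/ln(0.8346) = 6.30, so N−1 ≥ 7 and N = 8.
Check: N=8 gives T = 0.141 < 0.16; N=7 gives T = 0.1689.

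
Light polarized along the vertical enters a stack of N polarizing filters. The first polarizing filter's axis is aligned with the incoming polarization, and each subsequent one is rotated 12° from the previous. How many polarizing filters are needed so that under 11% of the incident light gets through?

N = 51

First polarizer is aligned with the polarization: full transmission.
Each further stage multiplies by cos²(12°) = 0.9568.
After N polarizers: T = 0.9568^(N−1). Require T < 0.11 ⇒ N−1 > ln(0.11)/ln(0.9568) = 49.95, so N−1 ≥ 50 and N = 51.
Check: N=51 gives T = 0.1098 < 0.11; N=50 gives T = 0.1147.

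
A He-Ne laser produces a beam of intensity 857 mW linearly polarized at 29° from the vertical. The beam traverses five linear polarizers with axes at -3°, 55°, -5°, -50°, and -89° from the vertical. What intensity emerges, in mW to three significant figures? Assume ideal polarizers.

I ≈ 13.1 mW

By Malus's law, I₁ = 857 mW · cos²(32°) = 616.3 mW.
I₂ = I₁ · cos²(58°) = 616.3 · 0.2808 = 173.1 mW.
I₃ = I₂ · cos²(60°) = 173.1 · 0.25 = 43.27 mW.
I₄ = I₃ · cos²(45°) = 43.27 · 0.5 = 21.63 mW.
I₅ = I₄ · cos²(39°) = 21.63 · 0.604 = 13.07 mW.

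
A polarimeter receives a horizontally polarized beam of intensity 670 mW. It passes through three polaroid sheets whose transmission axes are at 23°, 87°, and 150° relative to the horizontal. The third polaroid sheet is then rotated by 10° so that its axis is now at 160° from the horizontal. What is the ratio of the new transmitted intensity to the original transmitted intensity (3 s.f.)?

Before rotation:
I₁ = I₀ cos²(23° − 0°) = I₀ cos²(23°) = 0.8473 I₀.
I₂ = I₁ cos²(87° − 23°) = 0.8473 I₀ · cos²(64°) = 0.1628 I₀.
I₃ = I₂ cos²(150° − 87°) = 0.1628 I₀ · cos²(63°) = 0.03356 I₀.
After rotation:
I₁ = I₀ cos²(23° − 0°) = I₀ cos²(23°) = 0.8473 I₀.
I₂ = I₁ cos²(87° − 23°) = 0.8473 I₀ · cos²(64°) = 0.1628 I₀.
I₃ = I₂ cos²(160° − 87°) = 0.1628 I₀ · cos²(73°) = 0.01392 I₀.
Ratio = 0.01392 / 0.03356 = 0.4147.

I_new/I_old ≈ 0.415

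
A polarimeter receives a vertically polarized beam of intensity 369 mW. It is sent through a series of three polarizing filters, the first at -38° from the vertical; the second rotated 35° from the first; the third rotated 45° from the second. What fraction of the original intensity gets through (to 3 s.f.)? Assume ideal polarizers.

I/I₀ ≈ 0.208

I₁ = 369 mW · cos²(38°) = 229.1 mW.
I₂ = I₁ · cos²(35°) = 229.1 · 0.671 = 153.8 mW.
I₃ = I₂ · cos²(45°) = 153.8 · 0.5 = 76.88 mW.
Transmitted fraction = 0.2083.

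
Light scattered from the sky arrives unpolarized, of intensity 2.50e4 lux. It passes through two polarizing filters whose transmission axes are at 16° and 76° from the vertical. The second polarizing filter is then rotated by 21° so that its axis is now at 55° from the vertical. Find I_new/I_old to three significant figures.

I_new/I_old ≈ 2.42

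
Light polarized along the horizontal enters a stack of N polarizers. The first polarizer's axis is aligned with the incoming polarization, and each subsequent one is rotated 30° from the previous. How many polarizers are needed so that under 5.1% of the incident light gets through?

N = 12

First polarizer is aligned with the polarization: full transmission.
Each further stage multiplies by cos²(30°) = 0.75.
After N polarizers: T = 0.75^(N−1). Require T < 0.051 ⇒ N−1 > ln(0.051)/ln(0.75) = 10.34, so N−1 ≥ 11 and N = 12.
Check: N=12 gives T = 0.04224 < 0.051; N=11 gives T = 0.05631.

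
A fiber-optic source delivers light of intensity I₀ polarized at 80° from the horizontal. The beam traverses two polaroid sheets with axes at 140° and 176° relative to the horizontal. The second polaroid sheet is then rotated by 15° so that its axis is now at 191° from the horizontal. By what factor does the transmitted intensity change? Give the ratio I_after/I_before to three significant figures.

I_new/I_old ≈ 0.605

Before rotation:
By Malus's law, I₁ = I₀ cos²(140° − 80°) = I₀ cos²(60°) = 0.25 I₀.
I₂ = I₁ cos²(176° − 140°) = 0.25 I₀ · cos²(36°) = 0.1636 I₀.
After rotation:
I₁ = I₀ cos²(140° − 80°) = I₀ cos²(60°) = 0.25 I₀.
I₂ = I₁ cos²(191° − 140°) = 0.25 I₀ · cos²(51°) = 0.09901 I₀.
Ratio = 0.09901 / 0.1636 = 0.6051.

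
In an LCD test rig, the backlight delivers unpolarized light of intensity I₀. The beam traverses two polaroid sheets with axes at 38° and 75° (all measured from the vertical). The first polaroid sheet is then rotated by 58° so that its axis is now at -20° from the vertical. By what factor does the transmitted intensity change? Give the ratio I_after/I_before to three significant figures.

Before rotation:
Unpolarized light through the first polarizer → I₁ = ½ I₀, now polarized at 38°.
I₂ = I₁ cos²(75° − 38°) = 0.5 I₀ · cos²(37°) = 0.3189 I₀.
After rotation:
Unpolarized light through the first polarizer → I₁ = ½ I₀, now polarized at -20°.
Angle between axes 1 and 2: 85°. I₂ = 0.5 I₀ · cos²(85°) = 0.003798 I₀.
Ratio = 0.003798 / 0.3189 = 0.01191.

I_new/I_old ≈ 0.0119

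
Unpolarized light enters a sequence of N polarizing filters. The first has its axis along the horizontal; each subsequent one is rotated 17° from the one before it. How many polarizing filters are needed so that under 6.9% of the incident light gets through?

First polarizer halves the unpolarized light: factor 1/2.
Each further stage multiplies by cos²(17°) = 0.9145.
After N polarizers: T = 0.5·0.9145^(N−1). Require T < 0.069 ⇒ N−1 > ln(0.069/0.5)/ln(0.9145) = 22.16, so N−1 ≥ 23 and N = 24.
Check: N=24 gives T = 0.06403 < 0.069; N=23 gives T = 0.07002.

N = 24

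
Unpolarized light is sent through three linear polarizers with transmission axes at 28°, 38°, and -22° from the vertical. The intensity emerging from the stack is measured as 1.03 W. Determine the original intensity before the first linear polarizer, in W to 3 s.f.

I₀ ≈ 8.50 W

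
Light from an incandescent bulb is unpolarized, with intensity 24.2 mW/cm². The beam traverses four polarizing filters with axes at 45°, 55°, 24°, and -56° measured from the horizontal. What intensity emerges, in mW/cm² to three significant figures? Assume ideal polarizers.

Unpolarized light through the first polarizer → I₁ = 24.2 mW/cm²/2 = 12.1 mW/cm², polarized at 45°.
I₂ = I₁ · cos²(10°) = 12.1 · 0.9698 = 11.74 mW/cm².
I₃ = I₂ · cos²(31°) = 11.74 · 0.7347 = 8.622 mW/cm².
I₄ = I₃ · cos²(80°) = 8.622 · 0.03015 = 0.26 mW/cm².

I ≈ 0.260 mW/cm²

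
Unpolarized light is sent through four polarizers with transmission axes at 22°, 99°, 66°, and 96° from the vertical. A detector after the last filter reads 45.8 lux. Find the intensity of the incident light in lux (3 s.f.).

Unpolarized light through the first polarizer → I₁ = ½ I₀, now polarized at 22°.
I₂ = I₁ cos²(99° − 22°) = 0.5 I₀ · cos²(77°) = 0.0253 I₀.
I₃ = I₂ cos²(66° − 99°) = 0.0253 I₀ · cos²(33°) = 0.0178 I₀.
I₄ = I₃ cos²(96° − 66°) = 0.0178 I₀ · cos²(30°) = 0.01335 I₀.
So 45.8 lux = 0.01335 I₀, giving I₀ = 45.8/0.01335 = 3431 lux.

I₀ ≈ 3430 lux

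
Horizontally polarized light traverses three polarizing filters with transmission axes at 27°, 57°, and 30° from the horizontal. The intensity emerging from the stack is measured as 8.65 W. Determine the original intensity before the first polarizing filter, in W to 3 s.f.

I₁ = I₀ cos²(27° − 0°) = I₀ cos²(27°) = 0.7939 I₀.
I₂ = I₁ cos²(57° − 27°) = 0.7939 I₀ · cos²(30°) = 0.5954 I₀.
I₃ = I₂ cos²(30° − 57°) = 0.5954 I₀ · cos²(27°) = 0.4727 I₀.
So 8.65 W = 0.4727 I₀, giving I₀ = 8.65/0.4727 = 18.3 W.

I₀ ≈ 18.3 W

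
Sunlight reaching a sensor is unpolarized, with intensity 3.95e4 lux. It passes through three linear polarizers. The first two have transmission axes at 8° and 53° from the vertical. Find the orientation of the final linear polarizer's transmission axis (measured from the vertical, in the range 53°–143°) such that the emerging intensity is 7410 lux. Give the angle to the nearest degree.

θ ≈ 83°

Unpolarized light through the first polarizer → I₁ = ½ I₀, now polarized at 8°.
I₂ = I₁ cos²(53° − 8°) = 0.5 I₀ · cos²(45°) = 0.25 I₀.
Target fraction: 7410 / 3.95e4 lux = 0.1876 of I₀.
Need I₃/I₀ = 0.1876, so cos²(θ − 53°) = 0.1876 / 0.25 = 0.7504.
θ − 53° = arccos(√0.7504) = 30.0°, giving θ ≈ 53 + 30.0 = 83.0°.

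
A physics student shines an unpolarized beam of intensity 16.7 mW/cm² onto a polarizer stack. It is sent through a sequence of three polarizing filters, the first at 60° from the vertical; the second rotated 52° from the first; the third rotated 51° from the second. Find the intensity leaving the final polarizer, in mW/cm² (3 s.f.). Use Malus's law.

I ≈ 1.25 mW/cm²

Unpolarized light through the first polarizer → I₁ = 16.7 mW/cm²/2 = 8.35 mW/cm², polarized at 60°.
I₂ = I₁ · cos²(52°) = 8.35 · 0.379 = 3.165 mW/cm².
I₃ = I₂ · cos²(51°) = 3.165 · 0.396 = 1.253 mW/cm².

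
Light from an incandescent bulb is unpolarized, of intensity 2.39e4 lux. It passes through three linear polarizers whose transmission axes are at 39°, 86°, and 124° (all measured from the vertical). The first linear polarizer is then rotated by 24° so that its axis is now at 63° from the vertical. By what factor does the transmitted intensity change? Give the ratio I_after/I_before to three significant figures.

I_new/I_old ≈ 1.82

Before rotation:
Unpolarized light through the first polarizer → I₁ = ½ I₀, now polarized at 39°.
I₂ = I₁ cos²(86° − 39°) = 0.5 I₀ · cos²(47°) = 0.2326 I₀.
I₃ = I₂ cos²(124° − 86°) = 0.2326 I₀ · cos²(38°) = 0.1444 I₀.
After rotation:
Unpolarized light through the first polarizer → I₁ = ½ I₀, now polarized at 63°.
I₂ = I₁ cos²(86° − 63°) = 0.5 I₀ · cos²(23°) = 0.4237 I₀.
I₃ = I₂ cos²(124° − 86°) = 0.4237 I₀ · cos²(38°) = 0.2631 I₀.
Ratio = 0.2631 / 0.1444 = 1.822.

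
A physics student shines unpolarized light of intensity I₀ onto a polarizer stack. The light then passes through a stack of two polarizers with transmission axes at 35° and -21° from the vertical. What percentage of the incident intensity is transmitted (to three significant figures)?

Unpolarized light through the first polarizer → I₁ = ½ I₀, now polarized at 35°.
I₂ = I₁ cos²(-21° − 35°) = 0.5 I₀ · cos²(56°) = 0.1563 I₀.
That is 15.63% of the incident intensity.

≈ 15.6%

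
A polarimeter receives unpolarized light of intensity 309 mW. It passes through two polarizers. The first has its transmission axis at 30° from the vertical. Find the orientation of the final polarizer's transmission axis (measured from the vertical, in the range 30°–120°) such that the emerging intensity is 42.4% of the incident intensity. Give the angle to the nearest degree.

θ ≈ 53°

Unpolarized light through the first polarizer → I₁ = ½ I₀, now polarized at 30°.
Need I₂/I₀ = 0.424, so cos²(θ − 30°) = 0.424 / 0.5 = 0.848.
θ − 30° = arccos(√0.848) = 22.9°, giving θ ≈ 30 + 22.9 = 52.9°.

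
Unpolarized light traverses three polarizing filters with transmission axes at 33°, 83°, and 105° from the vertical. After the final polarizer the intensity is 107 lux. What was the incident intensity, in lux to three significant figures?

I₀ ≈ 602 lux

Unpolarized light through the first polarizer → I₁ = ½ I₀, now polarized at 33°.
I₂ = I₁ cos²(83° − 33°) = 0.5 I₀ · cos²(50°) = 0.2066 I₀.
I₃ = I₂ cos²(105° − 83°) = 0.2066 I₀ · cos²(22°) = 0.1776 I₀.
So 107 lux = 0.1776 I₀, giving I₀ = 107/0.1776 = 602.5 lux.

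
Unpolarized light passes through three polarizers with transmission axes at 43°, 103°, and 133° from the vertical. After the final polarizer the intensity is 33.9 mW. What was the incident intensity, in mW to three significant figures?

I₀ ≈ 362 mW

Unpolarized light through the first polarizer → I₁ = ½ I₀, now polarized at 43°.
I₂ = I₁ cos²(103° − 43°) = 0.5 I₀ · cos²(60°) = 0.125 I₀.
I₃ = I₂ cos²(133° − 103°) = 0.125 I₀ · cos²(30°) = 0.09375 I₀.
So 33.9 mW = 0.09375 I₀, giving I₀ = 33.9/0.09375 = 361.6 mW.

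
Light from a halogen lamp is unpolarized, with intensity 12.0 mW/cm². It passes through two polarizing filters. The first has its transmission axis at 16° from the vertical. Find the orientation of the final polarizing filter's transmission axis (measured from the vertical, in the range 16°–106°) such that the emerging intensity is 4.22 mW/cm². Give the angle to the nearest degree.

θ ≈ 49°

Unpolarized light through the first polarizer → I₁ = ½ I₀, now polarized at 16°.
Target fraction: 4.22 / 12.0 mW/cm² = 0.3517 of I₀.
Need I₂/I₀ = 0.3517, so cos²(θ − 16°) = 0.3517 / 0.5 = 0.7033.
θ − 16° = arccos(√0.7033) = 33.0°, giving θ ≈ 16 + 33.0 = 49.0°.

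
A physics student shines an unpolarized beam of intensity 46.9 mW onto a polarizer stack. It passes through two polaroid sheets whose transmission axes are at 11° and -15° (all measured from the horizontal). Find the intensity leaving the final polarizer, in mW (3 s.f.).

I ≈ 18.9 mW

Unpolarized light through the first polarizer → I₁ = 46.9 mW/2 = 23.45 mW, polarized at 11°.
I₂ = I₁ · cos²(26°) = 23.45 · 0.8078 = 18.94 mW.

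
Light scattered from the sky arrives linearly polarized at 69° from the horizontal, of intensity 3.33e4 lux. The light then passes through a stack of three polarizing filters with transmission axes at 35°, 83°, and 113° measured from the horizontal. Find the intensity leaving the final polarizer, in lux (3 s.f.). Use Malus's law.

I ≈ 7690 lux

By Malus's law, I₁ = 3.33e4 lux · cos²(34°) = 2.289e+04 lux.
I₂ = I₁ · cos²(48°) = 2.289e+04 · 0.4477 = 1.025e+04 lux.
I₃ = I₂ · cos²(30°) = 1.025e+04 · 0.75 = 7686 lux.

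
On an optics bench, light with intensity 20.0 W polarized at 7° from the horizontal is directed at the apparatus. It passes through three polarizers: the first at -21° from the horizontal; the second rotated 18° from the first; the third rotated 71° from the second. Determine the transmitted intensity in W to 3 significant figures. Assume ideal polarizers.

I₁ = 20.0 W · cos²(28°) = 15.59 W.
I₂ = I₁ · cos²(18°) = 15.59 · 0.9045 = 14.1 W.
I₃ = I₂ · cos²(71°) = 14.1 · 0.106 = 1.495 W.

I ≈ 1.49 W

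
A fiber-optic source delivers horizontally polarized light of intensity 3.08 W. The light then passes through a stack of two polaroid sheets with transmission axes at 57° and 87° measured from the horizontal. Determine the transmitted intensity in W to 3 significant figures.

I ≈ 0.685 W

I₁ = 3.08 W · cos²(57°) = 0.9136 W.
I₂ = I₁ · cos²(30°) = 0.9136 · 0.75 = 0.6852 W.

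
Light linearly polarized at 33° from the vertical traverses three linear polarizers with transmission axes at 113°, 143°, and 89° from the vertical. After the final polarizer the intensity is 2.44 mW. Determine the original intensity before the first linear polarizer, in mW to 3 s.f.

I₀ ≈ 312 mW

By Malus's law, I₁ = I₀ cos²(113° − 33°) = I₀ cos²(80°) = 0.03015 I₀.
I₂ = I₁ cos²(143° − 113°) = 0.03015 I₀ · cos²(30°) = 0.02262 I₀.
I₃ = I₂ cos²(89° − 143°) = 0.02262 I₀ · cos²(54°) = 0.007813 I₀.
So 2.44 mW = 0.007813 I₀, giving I₀ = 2.44/0.007813 = 312.3 mW.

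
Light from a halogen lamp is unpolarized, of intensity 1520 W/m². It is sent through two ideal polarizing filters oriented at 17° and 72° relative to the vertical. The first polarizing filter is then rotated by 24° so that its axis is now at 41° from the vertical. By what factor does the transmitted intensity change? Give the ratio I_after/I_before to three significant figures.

I_new/I_old ≈ 2.23

Before rotation:
Unpolarized light through the first polarizer → I₁ = ½ I₀, now polarized at 17°.
I₂ = I₁ cos²(72° − 17°) = 0.5 I₀ · cos²(55°) = 0.1645 I₀.
After rotation:
Unpolarized light through the first polarizer → I₁ = ½ I₀, now polarized at 41°.
I₂ = I₁ cos²(72° − 41°) = 0.5 I₀ · cos²(31°) = 0.3674 I₀.
Ratio = 0.3674 / 0.1645 = 2.233.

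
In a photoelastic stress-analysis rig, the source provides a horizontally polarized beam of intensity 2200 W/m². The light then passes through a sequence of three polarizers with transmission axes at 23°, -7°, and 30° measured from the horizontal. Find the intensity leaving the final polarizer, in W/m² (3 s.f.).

I ≈ 892 W/m²

I₁ = 2200 W/m² · cos²(23°) = 1864 W/m².
I₂ = I₁ · cos²(30°) = 1864 · 0.75 = 1398 W/m².
I₃ = I₂ · cos²(37°) = 1398 · 0.6378 = 891.7 W/m².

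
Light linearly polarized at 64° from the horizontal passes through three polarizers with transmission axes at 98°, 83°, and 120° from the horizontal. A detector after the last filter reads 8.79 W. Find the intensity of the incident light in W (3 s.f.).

I₀ ≈ 21.5 W

I₁ = I₀ cos²(98° − 64°) = I₀ cos²(34°) = 0.6873 I₀.
I₂ = I₁ cos²(83° − 98°) = 0.6873 I₀ · cos²(15°) = 0.6413 I₀.
I₃ = I₂ cos²(120° − 83°) = 0.6413 I₀ · cos²(37°) = 0.409 I₀.
So 8.79 W = 0.409 I₀, giving I₀ = 8.79/0.409 = 21.49 W.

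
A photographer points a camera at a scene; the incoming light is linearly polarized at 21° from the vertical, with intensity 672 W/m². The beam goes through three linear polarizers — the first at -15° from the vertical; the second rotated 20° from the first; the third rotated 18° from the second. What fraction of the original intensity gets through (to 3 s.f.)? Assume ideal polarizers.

By Malus's law, I₁ = 672 W/m² · cos²(36°) = 439.8 W/m².
I₂ = I₁ · cos²(20°) = 439.8 · 0.883 = 388.4 W/m².
I₃ = I₂ · cos²(18°) = 388.4 · 0.9045 = 351.3 W/m².
Transmitted fraction = 0.5228.

I/I₀ ≈ 0.523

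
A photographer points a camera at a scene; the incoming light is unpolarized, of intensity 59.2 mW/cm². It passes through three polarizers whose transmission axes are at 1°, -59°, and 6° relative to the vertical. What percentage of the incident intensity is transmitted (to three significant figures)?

≈ 2.23%

Unpolarized light through the first polarizer → I₁ = 59.2 mW/cm²/2 = 29.6 mW/cm², polarized at 1°.
I₂ = I₁ · cos²(60°) = 29.6 · 0.25 = 7.4 mW/cm².
I₃ = I₂ · cos²(65°) = 7.4 · 0.1786 = 1.322 mW/cm².
That is 2.233% of the incident intensity.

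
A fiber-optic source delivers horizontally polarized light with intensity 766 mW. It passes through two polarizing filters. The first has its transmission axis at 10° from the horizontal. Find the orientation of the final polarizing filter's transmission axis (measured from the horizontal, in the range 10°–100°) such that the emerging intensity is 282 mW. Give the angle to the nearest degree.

By Malus's law, I₁ = I₀ cos²(10° − 0°) = I₀ cos²(10°) = 0.9698 I₀.
Target fraction: 282 / 766 mW = 0.3681 of I₀.
Need I₂/I₀ = 0.3681, so cos²(θ − 10°) = 0.3681 / 0.9698 = 0.3796.
θ − 10° = arccos(√0.3796) = 52.0°, giving θ ≈ 10 + 52.0 = 62.0°.

θ ≈ 62°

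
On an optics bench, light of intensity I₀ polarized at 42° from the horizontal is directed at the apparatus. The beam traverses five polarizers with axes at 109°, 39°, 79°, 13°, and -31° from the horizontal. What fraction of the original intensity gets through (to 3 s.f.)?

≈ 0.000897 I₀

By Malus's law, I₁ = I₀ cos²(109° − 42°) = I₀ cos²(67°) = 0.1527 I₀.
I₂ = I₁ cos²(39° − 109°) = 0.1527 I₀ · cos²(70°) = 0.01786 I₀.
I₃ = I₂ cos²(79° − 39°) = 0.01786 I₀ · cos²(40°) = 0.01048 I₀.
I₄ = I₃ cos²(13° − 79°) = 0.01048 I₀ · cos²(66°) = 0.001734 I₀.
I₅ = I₄ cos²(-31° − 13°) = 0.001734 I₀ · cos²(44°) = 0.0008971 I₀.
Transmitted fraction = 0.0008971.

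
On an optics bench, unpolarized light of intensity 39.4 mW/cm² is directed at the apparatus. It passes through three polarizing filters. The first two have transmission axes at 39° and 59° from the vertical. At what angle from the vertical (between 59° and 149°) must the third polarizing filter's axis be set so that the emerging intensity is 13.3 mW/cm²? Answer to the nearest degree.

θ ≈ 88°

Unpolarized light through the first polarizer → I₁ = ½ I₀, now polarized at 39°.
I₂ = I₁ cos²(59° − 39°) = 0.5 I₀ · cos²(20°) = 0.4415 I₀.
Target fraction: 13.3 / 39.4 mW/cm² = 0.3376 of I₀.
Need I₃/I₀ = 0.3376, so cos²(θ − 59°) = 0.3376 / 0.4415 = 0.7646.
θ − 59° = arccos(√0.7646) = 29.0°, giving θ ≈ 59 + 29.0 = 88.0°.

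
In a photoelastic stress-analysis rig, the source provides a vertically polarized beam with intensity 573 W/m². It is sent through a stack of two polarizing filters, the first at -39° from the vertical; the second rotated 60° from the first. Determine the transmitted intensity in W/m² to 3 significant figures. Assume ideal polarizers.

I ≈ 86.5 W/m²

By Malus's law, I₁ = 573 W/m² · cos²(39°) = 346.1 W/m².
I₂ = I₁ · cos²(60°) = 346.1 · 0.25 = 86.52 W/m².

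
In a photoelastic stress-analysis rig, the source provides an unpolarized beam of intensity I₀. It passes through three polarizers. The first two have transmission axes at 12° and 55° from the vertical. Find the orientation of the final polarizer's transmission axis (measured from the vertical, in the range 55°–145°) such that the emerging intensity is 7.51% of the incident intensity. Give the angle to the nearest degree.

Unpolarized light through the first polarizer → I₁ = ½ I₀, now polarized at 12°.
I₂ = I₁ cos²(55° − 12°) = 0.5 I₀ · cos²(43°) = 0.2674 I₀.
Need I₃/I₀ = 0.0751, so cos²(θ − 55°) = 0.0751 / 0.2674 = 0.2808.
θ − 55° = arccos(√0.2808) = 58.0°, giving θ ≈ 55 + 58.0 = 113.0°.

θ ≈ 113°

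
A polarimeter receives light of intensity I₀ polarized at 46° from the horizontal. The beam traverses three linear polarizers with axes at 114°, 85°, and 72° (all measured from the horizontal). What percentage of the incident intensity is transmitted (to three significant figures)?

I₁ = I₀ cos²(114° − 46°) = I₀ cos²(68°) = 0.1403 I₀.
I₂ = I₁ cos²(85° − 114°) = 0.1403 I₀ · cos²(29°) = 0.1073 I₀.
I₃ = I₂ cos²(72° − 85°) = 0.1073 I₀ · cos²(13°) = 0.1019 I₀.
That is 10.19% of the incident intensity.

≈ 10.2%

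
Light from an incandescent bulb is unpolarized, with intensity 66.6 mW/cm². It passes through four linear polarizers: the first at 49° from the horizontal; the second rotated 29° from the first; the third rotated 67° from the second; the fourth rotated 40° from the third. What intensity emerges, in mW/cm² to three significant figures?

I ≈ 2.28 mW/cm²

Unpolarized light through the first polarizer → I₁ = 66.6 mW/cm²/2 = 33.3 mW/cm², polarized at 49°.
I₂ = I₁ · cos²(29°) = 33.3 · 0.765 = 25.47 mW/cm².
I₃ = I₂ · cos²(67°) = 25.47 · 0.1527 = 3.889 mW/cm².
I₄ = I₃ · cos²(40°) = 3.889 · 0.5868 = 2.282 mW/cm².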